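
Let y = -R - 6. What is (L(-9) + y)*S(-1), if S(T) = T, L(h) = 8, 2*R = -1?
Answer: -5/2 ≈ -2.5000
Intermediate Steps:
R = -1/2 (R = (1/2)*(-1) = -1/2 ≈ -0.50000)
y = -11/2 (y = -1*(-1/2) - 6 = 1/2 - 6 = -11/2 ≈ -5.5000)
(L(-9) + y)*S(-1) = (8 - 11/2)*(-1) = (5/2)*(-1) = -5/2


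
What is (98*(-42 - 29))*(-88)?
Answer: 612304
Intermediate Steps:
(98*(-42 - 29))*(-88) = (98*(-71))*(-88) = -6958*(-88) = 612304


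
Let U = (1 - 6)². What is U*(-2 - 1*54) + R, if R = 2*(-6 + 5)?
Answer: -1402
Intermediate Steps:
U = 25 (U = (-5)² = 25)
R = -2 (R = 2*(-1) = -2)
U*(-2 - 1*54) + R = 25*(-2 - 1*54) - 2 = 25*(-2 - 54) - 2 = 25*(-56) - 2 = -1400 - 2 = -1402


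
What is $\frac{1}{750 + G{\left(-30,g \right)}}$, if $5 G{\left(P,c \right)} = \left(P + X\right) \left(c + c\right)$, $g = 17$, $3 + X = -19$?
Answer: $\frac{5}{1982} \approx 0.0025227$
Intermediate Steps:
$X = -22$ ($X = -3 - 19 = -22$)
$G{\left(P,c \right)} = \frac{2 c \left(-22 + P\right)}{5}$ ($G{\left(P,c \right)} = \frac{\left(P - 22\right) \left(c + c\right)}{5} = \frac{\left(-22 + P\right) 2 c}{5} = \frac{2 c \left(-22 + P\right)}{5}$)
$\frac{1}{750 + G{\left(-30,g \right)}} = \frac{1}{750 + \frac{2}{5} \cdot 17 \left(-22 - 30\right)} = \frac{1}{750 + \frac{2}{5} \cdot 17 \left(-52\right)} = \frac{1}{750 - \frac{1768}{5}} = \frac{1}{\frac{1982}{5}} = \frac{5}{1982}$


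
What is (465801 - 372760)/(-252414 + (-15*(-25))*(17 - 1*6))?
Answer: -93041/248289 ≈ -0.37473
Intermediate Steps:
(465801 - 372760)/(-252414 + (-15*(-25))*(17 - 1*6)) = 93041/(-252414 + 375*(17 - 6)) = 93041/(-252414 + 375*11) = 93041/(-252414 + 4125) = 93041/(-248289) = 93041*(-1/248289) = -93041/248289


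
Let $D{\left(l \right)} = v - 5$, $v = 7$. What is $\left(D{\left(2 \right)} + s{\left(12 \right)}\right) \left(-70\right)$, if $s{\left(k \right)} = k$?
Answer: $-980$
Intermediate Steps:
$D{\left(l \right)} = 2$ ($D{\left(l \right)} = 7 - 5 = 2$)
$\left(D{\left(2 \right)} + s{\left(12 \right)}\right) \left(-70\right) = \left(2 + 12\right) \left(-70\right) = 14 \left(-70\right) = -980$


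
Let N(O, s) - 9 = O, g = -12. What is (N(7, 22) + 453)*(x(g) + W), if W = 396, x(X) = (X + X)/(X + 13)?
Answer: 174468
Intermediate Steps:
x(X) = 2*X/(13 + X) (x(X) = (2*X)/(13 + X) = 2*X/(13 + X))
N(O, s) = 9 + O
(N(7, 22) + 453)*(x(g) + W) = ((9 + 7) + 453)*(2*(-12)/(13 - 12) + 396) = (16 + 453)*(2*(-12)/1 + 396) = 469*(2*(-12)*1 + 396) = 469*(-24 + 396) = 469*372 = 174468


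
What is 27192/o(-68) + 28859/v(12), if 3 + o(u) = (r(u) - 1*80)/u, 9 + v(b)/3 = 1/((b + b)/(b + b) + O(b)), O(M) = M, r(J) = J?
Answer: -83060105/2436 ≈ -34097.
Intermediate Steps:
v(b) = -27 + 3/(1 + b) (v(b) = -27 + 3/((b + b)/(b + b) + b) = -27 + 3/((2*b)/((2*b)) + b) = -27 + 3/((2*b)*(1/(2*b)) + b) = -27 + 3/(1 + b))
o(u) = -3 + (-80 + u)/u (o(u) = -3 + (u - 1*80)/u = -3 + (u - 80)/u = -3 + (-80 + u)/u)
27192/o(-68) + 28859/v(12) = 27192/(-2 - 80/(-68)) + 28859/((3*(-8 - 9*12)/(1 + 12))) = 27192/(-2 - 80*(-1/68)) + 28859/((3*(-8 - 108)/13)) = 27192/(-2 + 20/17) + 28859/((3*(1/13)*(-116))) = 27192/(-14/17) + 28859/(-348/13) = 27192*(-17/14) + 28859*(-13/348) = -231132/7 - 375167/348 = -83060105/2436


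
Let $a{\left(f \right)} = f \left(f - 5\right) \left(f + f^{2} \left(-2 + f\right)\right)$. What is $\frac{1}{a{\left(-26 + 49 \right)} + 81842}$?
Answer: $\frac{1}{4690490} \approx 2.132 \cdot 10^{-7}$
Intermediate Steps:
$a{\left(f \right)} = f \left(-5 + f\right) \left(f + f^{2} \left(-2 + f\right)\right)$
$\frac{1}{a{\left(-26 + 49 \right)} + 81842} = \frac{1}{\left(-26 + 49\right)^{2} \left(-5 + \left(-26 + 49\right)^{3} - 7 \left(-26 + 49\right)^{2} + 11 \left(-26 + 49\right)\right) + 81842} = \frac{1}{23^{2} \left(-5 + 23^{3} - 7 \cdot 23^{2} + 11 \cdot 23\right) + 81842} = \frac{1}{529 \left(-5 + 12167 - 3703 + 253\right) + 81842} = \frac{1}{529 \cdot 8712 + 81842} = \frac{1}{4608648 + 81842} = \frac{1}{4690490}$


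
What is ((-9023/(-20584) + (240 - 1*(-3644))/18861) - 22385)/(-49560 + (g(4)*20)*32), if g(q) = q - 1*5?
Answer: 8690386404181/19489388164800 ≈ 0.44590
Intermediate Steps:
g(q) = -5 + q (g(q) = q - 5 = -5 + q)
((-9023/(-20584) + (240 - 1*(-3644))/18861) - 22385)/(-49560 + (g(4)*20)*32) = ((-9023/(-20584) + (240 - 1*(-3644))/18861) - 22385)/(-49560 + ((-5 + 4)*20)*32) = ((-9023*(-1/20584) + (240 + 3644)*(1/18861)) - 22385)/(-49560 - 1*20*32) = ((9023/20584 + 3884*(1/18861)) - 22385)/(-49560 - 20*32) = ((9023/20584 + 3884/18861) - 22385)/(-49560 - 640) = (250131059/388234824 - 22385)/(-50200) = -8690386404181/388234824*(-1/50200) = 8690386404181/19489388164800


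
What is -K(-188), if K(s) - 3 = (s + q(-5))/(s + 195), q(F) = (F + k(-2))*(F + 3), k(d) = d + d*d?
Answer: 23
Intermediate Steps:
k(d) = d + d**2
q(F) = (2 + F)*(3 + F) (q(F) = (F - 2*(1 - 2))*(F + 3) = (F - 2*(-1))*(3 + F) = (F + 2)*(3 + F) = (2 + F)*(3 + F))
K(s) = 3 + (6 + s)/(195 + s) (K(s) = 3 + (s + (6 + (-5)**2 + 5*(-5)))/(s + 195) = 3 + (s + (6 + 25 - 25))/(195 + s) = 3 + (s + 6)/(195 + s) = 3 + (6 + s)/(195 + s))
-K(-188) = -(591 + 4*(-188))/(195 - 188) = -(591 - 752)/7 = -(-161)/7 = -1*(-23) = 23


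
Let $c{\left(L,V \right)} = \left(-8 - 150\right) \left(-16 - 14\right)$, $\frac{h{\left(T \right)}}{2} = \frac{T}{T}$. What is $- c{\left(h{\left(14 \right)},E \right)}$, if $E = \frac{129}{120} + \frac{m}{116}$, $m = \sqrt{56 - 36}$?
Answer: $-4740$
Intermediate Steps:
$m = 2 \sqrt{5}$ ($m = \sqrt{20} = 2 \sqrt{5} \approx 4.4721$)
$h{\left(T \right)} = 2$ ($h{\left(T \right)} = 2 \frac{T}{T} = 2 \cdot 1 = 2$)
$E = \frac{43}{40} + \frac{\sqrt{5}}{58}$ ($E = \frac{129}{120} + \frac{2 \sqrt{5}}{116} = 129 \cdot \frac{1}{120} + 2 \sqrt{5} \cdot \frac{1}{116} = \frac{43}{40} + \frac{\sqrt{5}}{58} \approx 1.1136$)
$c{\left(L,V \right)} = 4740$ ($c{\left(L,V \right)} = \left(-158\right) \left(-30\right) = 4740$)
$- c{\left(h{\left(14 \right)},E \right)} = \left(-1\right) 4740 = -4740$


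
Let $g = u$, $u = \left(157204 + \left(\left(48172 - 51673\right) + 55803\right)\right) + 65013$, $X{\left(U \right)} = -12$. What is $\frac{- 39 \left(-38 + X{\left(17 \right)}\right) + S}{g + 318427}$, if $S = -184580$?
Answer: $- \frac{91315}{296473} \approx -0.308$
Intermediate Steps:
$u = 274519$ ($u = \left(157204 + \left(-3501 + 55803\right)\right) + 65013 = \left(157204 + 52302\right) + 65013 = 209506 + 65013 = 274519$)
$g = 274519$
$\frac{- 39 \left(-38 + X{\left(17 \right)}\right) + S}{g + 318427} = \frac{- 39 \left(-38 - 12\right) - 184580}{274519 + 318427} = \frac{\left(-39\right) \left(-50\right) - 184580}{592946} = \left(1950 - 184580\right) \frac{1}{592946} = \left(-182630\right) \frac{1}{592946} = - \frac{91315}{296473}$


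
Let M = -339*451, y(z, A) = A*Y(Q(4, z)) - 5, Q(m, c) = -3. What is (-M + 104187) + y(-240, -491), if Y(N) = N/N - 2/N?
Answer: 768758/3 ≈ 2.5625e+5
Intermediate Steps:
Y(N) = 1 - 2/N
y(z, A) = -5 + 5*A/3 (y(z, A) = A*((-2 - 3)/(-3)) - 5 = A*(-⅓*(-5)) - 5 = A*(5/3) - 5 = 5*A/3 - 5 = -5 + 5*A/3)
M = -152889
(-M + 104187) + y(-240, -491) = (-1*(-152889) + 104187) + (-5 + (5/3)*(-491)) = (152889 + 104187) + (-5 - 2455/3) = 257076 - 2470/3 = 768758/3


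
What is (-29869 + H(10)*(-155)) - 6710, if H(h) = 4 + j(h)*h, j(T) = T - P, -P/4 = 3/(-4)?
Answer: -48049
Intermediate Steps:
P = 3 (P = -12/(-4) = -12*(-1)/4 = -4*(-¾) = 3)
j(T) = -3 + T (j(T) = T - 1*3 = T - 3 = -3 + T)
H(h) = 4 + h*(-3 + h) (H(h) = 4 + (-3 + h)*h = 4 + h*(-3 + h))
(-29869 + H(10)*(-155)) - 6710 = (-29869 + (4 + 10*(-3 + 10))*(-155)) - 6710 = (-29869 + (4 + 10*7)*(-155)) - 6710 = (-29869 + (4 + 70)*(-155)) - 6710 = (-29869 + 74*(-155)) - 6710 = (-29869 - 11470) - 6710 = -41339 - 6710 = -48049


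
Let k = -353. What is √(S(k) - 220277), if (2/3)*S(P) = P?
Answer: I*√883226/2 ≈ 469.9*I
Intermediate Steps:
S(P) = 3*P/2
√(S(k) - 220277) = √((3/2)*(-353) - 220277) = √(-1059/2 - 220277) = √(-441613/2) = I*√883226/2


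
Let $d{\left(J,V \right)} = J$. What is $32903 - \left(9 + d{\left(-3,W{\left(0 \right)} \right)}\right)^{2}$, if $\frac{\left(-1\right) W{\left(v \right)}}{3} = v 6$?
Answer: $32867$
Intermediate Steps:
$W{\left(v \right)} = - 18 v$ ($W{\left(v \right)} = - 3 v 6 = - 3 \cdot 6 v = - 18 v$)
$32903 - \left(9 + d{\left(-3,W{\left(0 \right)} \right)}\right)^{2} = 32903 - \left(9 - 3\right)^{2} = 32903 - 6^{2} = 32903 - 36 = 32867$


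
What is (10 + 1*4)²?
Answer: 196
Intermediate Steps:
(10 + 1*4)² = (10 + 4)² = 14² = 196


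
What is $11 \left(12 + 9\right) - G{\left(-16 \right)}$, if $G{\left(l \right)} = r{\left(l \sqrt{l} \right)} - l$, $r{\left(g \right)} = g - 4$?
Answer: $219 + 64 i \approx 219.0 + 64.0 i$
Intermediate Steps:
$r{\left(g \right)} = -4 + g$
$G{\left(l \right)} = -4 + l^{\frac{3}{2}} - l$ ($G{\left(l \right)} = \left(-4 + l \sqrt{l}\right) - l = \left(-4 + l^{\frac{3}{2}}\right) - l = -4 + l^{\frac{3}{2}} - l$)
$11 \left(12 + 9\right) - G{\left(-16 \right)} = 11 \left(12 + 9\right) - \left(-4 + \left(-16\right)^{\frac{3}{2}} - -16\right) = 11 \cdot 21 - \left(-4 - 64 i + 16\right) = 231 - \left(12 - 64 i\right) = 219 + 64 i$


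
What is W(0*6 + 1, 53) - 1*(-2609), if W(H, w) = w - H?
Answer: 2661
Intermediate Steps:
W(0*6 + 1, 53) - 1*(-2609) = (53 - (0*6 + 1)) - 1*(-2609) = (53 - (0 + 1)) + 2609 = (53 - 1*1) + 2609 = (53 - 1) + 2609 = 52 + 2609 = 2661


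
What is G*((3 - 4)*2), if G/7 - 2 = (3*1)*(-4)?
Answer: 140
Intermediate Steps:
G = -70 (G = 14 + 7*((3*1)*(-4)) = 14 + 7*(3*(-4)) = 14 + 7*(-12) = 14 - 84 = -70)
G*((3 - 4)*2) = -70*(3 - 4)*2 = -(-70)*2 = -70*(-2) = 140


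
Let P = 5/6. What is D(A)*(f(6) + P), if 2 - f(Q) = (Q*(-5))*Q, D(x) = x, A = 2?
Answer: 1097/3 ≈ 365.67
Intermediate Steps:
f(Q) = 2 + 5*Q² (f(Q) = 2 - Q*(-5)*Q = 2 - (-5*Q)*Q = 2 - (-5)*Q² = 2 + 5*Q²)
P = ⅚ (P = (⅙)*5 = ⅚ ≈ 0.83333)
D(A)*(f(6) + P) = 2*((2 + 5*6²) + ⅚) = 2*((2 + 5*36) + ⅚) = 2*((2 + 180) + ⅚) = 2*(182 + ⅚) = 2*(1097/6) = 1097/3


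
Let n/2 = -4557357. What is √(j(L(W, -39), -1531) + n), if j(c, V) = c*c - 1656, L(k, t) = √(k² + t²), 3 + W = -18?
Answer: 6*I*√253178 ≈ 3019.0*I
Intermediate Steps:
W = -21 (W = -3 - 18 = -21)
n = -9114714 (n = 2*(-4557357) = -9114714)
j(c, V) = -1656 + c² (j(c, V) = c² - 1656 = -1656 + c²)
√(j(L(W, -39), -1531) + n) = √((-1656 + (√((-21)² + (-39)²))²) - 9114714) = √((-1656 + (√(441 + 1521))²) - 9114714) = √((-1656 + (√1962)²) - 9114714) = √((-1656 + (3*√218)²) - 9114714) = √((-1656 + 1962) - 9114714) = √(306 - 9114714) = √(-9114408) = 6*I*√253178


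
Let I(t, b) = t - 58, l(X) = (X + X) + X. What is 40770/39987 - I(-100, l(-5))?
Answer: 235508/1481 ≈ 159.02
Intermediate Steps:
l(X) = 3*X (l(X) = 2*X + X = 3*X)
I(t, b) = -58 + t
40770/39987 - I(-100, l(-5)) = 40770/39987 - (-58 - 100) = 40770*(1/39987) - 1*(-158) = 1510/1481 + 158 = 235508/1481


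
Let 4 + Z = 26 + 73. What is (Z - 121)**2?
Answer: 676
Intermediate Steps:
Z = 95 (Z = -4 + (26 + 73) = -4 + 99 = 95)
(Z - 121)**2 = (95 - 121)**2 = (-26)**2 = 676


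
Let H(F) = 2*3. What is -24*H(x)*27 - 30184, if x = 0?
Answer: -34072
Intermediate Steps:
H(F) = 6
-24*H(x)*27 - 30184 = -24*6*27 - 30184 = -144*27 - 30184 = -3888 - 30184 = -34072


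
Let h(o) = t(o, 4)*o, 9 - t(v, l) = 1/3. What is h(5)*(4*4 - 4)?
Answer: 520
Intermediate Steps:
t(v, l) = 26/3 (t(v, l) = 9 - 1/3 = 9 - 1*⅓ = 9 - ⅓ = 26/3)
h(o) = 26*o/3
h(5)*(4*4 - 4) = ((26/3)*5)*(4*4 - 4) = 130*(16 - 4)/3 = (130/3)*12 = 520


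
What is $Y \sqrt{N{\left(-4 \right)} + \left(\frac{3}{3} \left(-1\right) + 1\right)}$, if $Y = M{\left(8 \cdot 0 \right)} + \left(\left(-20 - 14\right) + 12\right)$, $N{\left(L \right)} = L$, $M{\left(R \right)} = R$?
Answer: $- 44 i \approx - 44.0 i$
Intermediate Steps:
$Y = -22$ ($Y = 8 \cdot 0 + \left(\left(-20 - 14\right) + 12\right) = 0 + \left(-34 + 12\right) = 0 - 22 = -22$)
$Y \sqrt{N{\left(-4 \right)} + \left(\frac{3}{3} \left(-1\right) + 1\right)} = - 22 \sqrt{-4 + \left(\frac{3}{3} \left(-1\right) + 1\right)} = - 22 \sqrt{-4 + \left(3 \cdot \frac{1}{3} \left(-1\right) + 1\right)} = - 22 \sqrt{-4 + \left(1 \left(-1\right) + 1\right)} = - 22 \sqrt{-4 + \left(-1 + 1\right)} = - 22 \sqrt{-4 + 0} = - 22 \sqrt{-4} = - 22 \cdot 2 i = - 44 i$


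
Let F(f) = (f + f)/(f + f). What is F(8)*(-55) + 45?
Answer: -10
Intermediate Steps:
F(f) = 1 (F(f) = (2*f)/((2*f)) = (2*f)*(1/(2*f)) = 1)
F(8)*(-55) + 45 = 1*(-55) + 45 = -55 + 45 = -10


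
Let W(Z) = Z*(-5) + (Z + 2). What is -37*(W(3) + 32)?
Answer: -814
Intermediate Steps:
W(Z) = 2 - 4*Z (W(Z) = -5*Z + (2 + Z) = 2 - 4*Z)
-37*(W(3) + 32) = -37*((2 - 4*3) + 32) = -37*((2 - 12) + 32) = -37*(-10 + 32) = -37*22 = -814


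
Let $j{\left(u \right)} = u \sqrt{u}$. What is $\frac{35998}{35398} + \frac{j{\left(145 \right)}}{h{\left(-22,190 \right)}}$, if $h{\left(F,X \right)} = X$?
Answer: $\frac{17999}{17699} + \frac{29 \sqrt{145}}{38} \approx 10.207$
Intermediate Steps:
$j{\left(u \right)} = u^{\frac{3}{2}}$
$\frac{35998}{35398} + \frac{j{\left(145 \right)}}{h{\left(-22,190 \right)}} = \frac{35998}{35398} + \frac{145^{\frac{3}{2}}}{190} = 35998 \cdot \frac{1}{35398} + 145 \sqrt{145} \cdot \frac{1}{190} = \frac{17999}{17699} + \frac{29 \sqrt{145}}{38}$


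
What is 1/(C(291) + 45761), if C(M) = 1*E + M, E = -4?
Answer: 1/46048 ≈ 2.1716e-5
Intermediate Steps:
C(M) = -4 + M (C(M) = 1*(-4) + M = -4 + M)
1/(C(291) + 45761) = 1/((-4 + 291) + 45761) = 1/(287 + 45761) = 1/46048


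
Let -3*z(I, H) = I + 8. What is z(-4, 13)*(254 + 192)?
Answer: -1784/3 ≈ -594.67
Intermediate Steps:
z(I, H) = -8/3 - I/3 (z(I, H) = -(I + 8)/3 = -(8 + I)/3 = -8/3 - I/3)
z(-4, 13)*(254 + 192) = (-8/3 - ⅓*(-4))*(254 + 192) = (-8/3 + 4/3)*446 = -4/3*446 = -1784/3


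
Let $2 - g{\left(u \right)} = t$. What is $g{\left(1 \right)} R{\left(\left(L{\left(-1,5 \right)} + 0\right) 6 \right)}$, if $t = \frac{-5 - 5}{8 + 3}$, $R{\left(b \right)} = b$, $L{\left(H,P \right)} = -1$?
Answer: $- \frac{192}{11} \approx -17.455$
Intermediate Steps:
$t = - \frac{10}{11} \approx -0.90909$
$g{\left(u \right)} = \frac{32}{11}$ ($g{\left(u \right)} = 2 - - \frac{10}{11} = 2 + \frac{10}{11} = \frac{32}{11}$)
$g{\left(1 \right)} R{\left(\left(L{\left(-1,5 \right)} + 0\right) 6 \right)} = \frac{32 \left(-1 + 0\right) 6}{11} = \frac{32 \left(\left(-1\right) 6\right)}{11} = \frac{32}{11} \left(-6\right) = - \frac{192}{11}$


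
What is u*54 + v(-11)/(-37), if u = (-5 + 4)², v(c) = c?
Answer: 2009/37 ≈ 54.297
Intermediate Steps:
u = 1 (u = (-1)² = 1)
u*54 + v(-11)/(-37) = 1*54 - 11/(-37) = 54 - 11*(-1/37) = 54 + 11/37 = 2009/37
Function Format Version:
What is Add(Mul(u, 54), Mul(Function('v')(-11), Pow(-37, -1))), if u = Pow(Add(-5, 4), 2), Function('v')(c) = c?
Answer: Rational(2009, 37) ≈ 54.297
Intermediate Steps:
u = 1 (u = Pow(-1, 2) = 1)
Add(Mul(u, 54), Mul(Function('v')(-11), Pow(-37, -1))) = Add(Mul(1, 54), Mul(-11, Pow(-37, -1))) = Add(54, Mul(-11, Rational(-1, 37))) = Add(54, Rational(11, 37)) = Rational(2009, 37)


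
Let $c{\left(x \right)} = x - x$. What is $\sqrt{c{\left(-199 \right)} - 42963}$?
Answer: $i \sqrt{42963} \approx 207.28 i$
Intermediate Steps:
$c{\left(x \right)} = 0$
$\sqrt{c{\left(-199 \right)} - 42963} = \sqrt{0 - 42963} = \sqrt{-42963} = i \sqrt{42963}$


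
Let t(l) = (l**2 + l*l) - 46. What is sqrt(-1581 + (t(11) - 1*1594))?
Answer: 3*I*sqrt(331) ≈ 54.58*I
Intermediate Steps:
t(l) = -46 + 2*l**2 (t(l) = (l**2 + l**2) - 46 = 2*l**2 - 46 = -46 + 2*l**2)
sqrt(-1581 + (t(11) - 1*1594)) = sqrt(-1581 + ((-46 + 2*11**2) - 1*1594)) = sqrt(-1581 + ((-46 + 2*121) - 1594)) = sqrt(-1581 + ((-46 + 242) - 1594)) = sqrt(-1581 + (196 - 1594)) = sqrt(-1581 - 1398) = sqrt(-2979) = 3*I*sqrt(331)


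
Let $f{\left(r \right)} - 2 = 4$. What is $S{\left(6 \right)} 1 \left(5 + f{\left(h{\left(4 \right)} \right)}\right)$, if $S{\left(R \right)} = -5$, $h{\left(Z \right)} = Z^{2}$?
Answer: $-55$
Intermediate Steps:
$f{\left(r \right)} = 6$ ($f{\left(r \right)} = 2 + 4 = 6$)
$S{\left(6 \right)} 1 \left(5 + f{\left(h{\left(4 \right)} \right)}\right) = - 5 \cdot 1 \left(5 + 6\right) = - 5 \cdot 1 \cdot 11 = \left(-5\right) 11 = -55$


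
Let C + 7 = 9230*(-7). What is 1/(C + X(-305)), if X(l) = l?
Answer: -1/64922 ≈ -1.5403e-5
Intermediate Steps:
C = -64617 (C = -7 + 9230*(-7) = -7 - 64610 = -64617)
1/(C + X(-305)) = 1/(-64617 - 305) = 1/(-64922) = -1/64922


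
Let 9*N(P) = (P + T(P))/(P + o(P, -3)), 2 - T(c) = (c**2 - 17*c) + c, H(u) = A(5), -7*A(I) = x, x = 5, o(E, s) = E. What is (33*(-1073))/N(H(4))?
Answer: -42735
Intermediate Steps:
A(I) = -5/7 (A(I) = -1/7*5 = -5/7)
H(u) = -5/7
T(c) = 2 - c**2 + 16*c (T(c) = 2 - ((c**2 - 17*c) + c) = 2 - (c**2 - 16*c) = 2 + (-c**2 + 16*c) = 2 - c**2 + 16*c)
N(P) = (2 - P**2 + 17*P)/(18*P) (N(P) = ((P + (2 - P**2 + 16*P))/(P + P))/9 = ((2 - P**2 + 17*P)/((2*P)))/9 = ((2 - P**2 + 17*P)*(1/(2*P)))/9 = ((2 - P**2 + 17*P)/(2*P))/9 = (2 - P**2 + 17*P)/(18*P))
(33*(-1073))/N(H(4)) = (33*(-1073))/(((2 - (-5/7)**2 + 17*(-5/7))/(18*(-5/7)))) = -35409*(-90/(7*(2 - 1*25/49 - 85/7))) = -35409*(-90/(7*(2 - 25/49 - 85/7))) = -35409/((1/18)*(-7/5)*(-522/49)) = -35409/29/35 = -35409*35/29 = -42735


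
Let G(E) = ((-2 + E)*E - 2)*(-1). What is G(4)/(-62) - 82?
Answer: -2539/31 ≈ -81.903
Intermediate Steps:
G(E) = 2 - E*(-2 + E) (G(E) = (E*(-2 + E) - 2)*(-1) = (-2 + E*(-2 + E))*(-1) = 2 - E*(-2 + E))
G(4)/(-62) - 82 = (2 - 1*4² + 2*4)/(-62) - 82 = (2 - 1*16 + 8)*(-1/62) - 82 = (2 - 16 + 8)*(-1/62) - 82 = -6*(-1/62) - 82 = 3/31 - 82 = -2539/31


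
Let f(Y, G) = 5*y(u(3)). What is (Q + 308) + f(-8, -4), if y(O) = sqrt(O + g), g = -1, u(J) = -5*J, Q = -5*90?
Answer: -142 + 20*I ≈ -142.0 + 20.0*I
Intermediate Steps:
Q = -450
y(O) = sqrt(-1 + O) (y(O) = sqrt(O - 1) = sqrt(-1 + O))
f(Y, G) = 20*I (f(Y, G) = 5*sqrt(-1 - 5*3) = 5*sqrt(-1 - 15) = 5*sqrt(-16) = 5*(4*I) = 20*I)
(Q + 308) + f(-8, -4) = (-450 + 308) + 20*I = -142 + 20*I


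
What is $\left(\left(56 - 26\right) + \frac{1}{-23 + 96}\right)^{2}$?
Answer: $\frac{4800481}{5329} \approx 900.82$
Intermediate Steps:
$\left(\left(56 - 26\right) + \frac{1}{-23 + 96}\right)^{2} = \left(30 + \frac{1}{73}\right)^{2} = \left(\frac{2191}{73}\right)^{2} = \frac{4800481}{5329}$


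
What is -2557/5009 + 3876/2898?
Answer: 2000783/2419347 ≈ 0.82699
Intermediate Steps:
-2557/5009 + 3876/2898 = -2557*1/5009 + 3876*(1/2898) = -2557/5009 + 646/483 = 2000783/2419347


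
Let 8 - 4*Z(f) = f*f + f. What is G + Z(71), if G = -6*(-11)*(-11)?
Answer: -2002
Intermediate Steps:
Z(f) = 2 - f/4 - f**2/4 (Z(f) = 2 - (f*f + f)/4 = 2 - (f**2 + f)/4 = 2 - (f + f**2)/4 = 2 + (-f/4 - f**2/4) = 2 - f/4 - f**2/4)
G = -726 (G = 66*(-11) = -726)
G + Z(71) = -726 + (2 - 1/4*71 - 1/4*71**2) = -726 + (2 - 71/4 - 1/4*5041) = -726 + (2 - 71/4 - 5041/4) = -726 - 1276 = -2002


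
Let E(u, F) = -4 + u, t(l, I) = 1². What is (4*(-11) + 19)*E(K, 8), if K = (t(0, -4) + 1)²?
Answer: 0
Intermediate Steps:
t(l, I) = 1
K = 4 (K = (1 + 1)² = 2² = 4)
(4*(-11) + 19)*E(K, 8) = (4*(-11) + 19)*(-4 + 4) = (-44 + 19)*0 = -25*0 = 0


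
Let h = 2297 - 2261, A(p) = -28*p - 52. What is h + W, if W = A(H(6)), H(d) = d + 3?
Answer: -268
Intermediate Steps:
H(d) = 3 + d
A(p) = -52 - 28*p
W = -304 (W = -52 - 28*(3 + 6) = -52 - 28*9 = -52 - 252 = -304)
h = 36
h + W = 36 - 304 = -268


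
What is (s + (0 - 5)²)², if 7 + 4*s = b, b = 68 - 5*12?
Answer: 10201/16 ≈ 637.56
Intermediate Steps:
b = 8 (b = 68 - 60 = 8)
s = ¼ (s = -7/4 + (¼)*8 = -7/4 + 2 = ¼ ≈ 0.25000)
(s + (0 - 5)²)² = (¼ + (0 - 5)²)² = (¼ + (-5)²)² = (¼ + 25)² = (101/4)² = 10201/16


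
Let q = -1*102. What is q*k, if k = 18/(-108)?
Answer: 17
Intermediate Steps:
q = -102
k = -⅙ (k = 18*(-1/108) = -⅙ ≈ -0.16667)
q*k = -102*(-⅙) = 17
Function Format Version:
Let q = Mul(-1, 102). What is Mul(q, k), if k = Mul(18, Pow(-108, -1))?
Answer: 17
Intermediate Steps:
q = -102
k = Rational(-1, 6) (k = Mul(18, Rational(-1, 108)) = Rational(-1, 6) ≈ -0.16667)
Mul(q, k) = Mul(-102, Rational(-1, 6)) = 17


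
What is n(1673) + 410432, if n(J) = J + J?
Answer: 413778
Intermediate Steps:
n(J) = 2*J
n(1673) + 410432 = 2*1673 + 410432 = 3346 + 410432 = 413778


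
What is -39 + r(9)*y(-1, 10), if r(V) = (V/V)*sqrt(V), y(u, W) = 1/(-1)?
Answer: -42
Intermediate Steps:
y(u, W) = -1
r(V) = sqrt(V) (r(V) = 1*sqrt(V) = sqrt(V))
-39 + r(9)*y(-1, 10) = -39 + sqrt(9)*(-1) = -39 + 3*(-1) = -39 - 3 = -42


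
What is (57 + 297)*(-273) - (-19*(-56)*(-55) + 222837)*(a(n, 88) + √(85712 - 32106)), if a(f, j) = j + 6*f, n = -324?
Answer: 304875710 - 1150219*√1094 ≈ 2.6683e+8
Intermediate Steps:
(57 + 297)*(-273) - (-19*(-56)*(-55) + 222837)*(a(n, 88) + √(85712 - 32106)) = (57 + 297)*(-273) - (-19*(-56)*(-55) + 222837)*((88 + 6*(-324)) + √(85712 - 32106)) = 354*(-273) - (1064*(-55) + 222837)*((88 - 1944) + √53606) = -96642 - (-58520 + 222837)*(-1856 + 7*√1094) = -96642 - 164317*(-1856 + 7*√1094) = -96642 - (-304972352 + 1150219*√1094) = -96642 + (304972352 - 1150219*√1094) = 304875710 - 1150219*√1094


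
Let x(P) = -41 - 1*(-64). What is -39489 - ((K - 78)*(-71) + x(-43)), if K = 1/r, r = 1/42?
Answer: -42068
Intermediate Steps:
r = 1/42 ≈ 0.023810
K = 42 (K = 1/(1/42) = 42)
x(P) = 23 (x(P) = -41 + 64 = 23)
-39489 - ((K - 78)*(-71) + x(-43)) = -39489 - ((42 - 78)*(-71) + 23) = -39489 - (-36*(-71) + 23) = -39489 - (2556 + 23) = -39489 - 1*2579 = -39489 - 2579 = -42068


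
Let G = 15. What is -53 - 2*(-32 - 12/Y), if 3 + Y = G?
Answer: 13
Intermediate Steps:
Y = 12 (Y = -3 + 15 = 12)
-53 - 2*(-32 - 12/Y) = -53 - 2*(-32 - 12/12) = -53 - 2*(-32 - 12*1/12) = -53 - 2*(-32 - 1) = -53 - 2*(-33) = -53 + 66 = 13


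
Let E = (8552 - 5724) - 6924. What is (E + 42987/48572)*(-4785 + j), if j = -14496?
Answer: 3835143701925/48572 ≈ 7.8958e+7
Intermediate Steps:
E = -4096 (E = 2828 - 6924 = -4096)
(E + 42987/48572)*(-4785 + j) = (-4096 + 42987/48572)*(-4785 - 14496) = (-4096 + 42987*(1/48572))*(-19281) = (-4096 + 42987/48572)*(-19281) = -198907925/48572*(-19281) = 3835143701925/48572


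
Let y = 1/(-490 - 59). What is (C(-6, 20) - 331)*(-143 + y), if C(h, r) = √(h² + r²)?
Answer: 25986148/549 - 157016*√109/549 ≈ 44348.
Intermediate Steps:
y = -1/549 (y = 1/(-549) = -1/549 ≈ -0.0018215)
(C(-6, 20) - 331)*(-143 + y) = (√((-6)² + 20²) - 331)*(-143 - 1/549) = (√(36 + 400) - 331)*(-78508/549) = (√436 - 331)*(-78508/549) = (2*√109 - 331)*(-78508/549) = (-331 + 2*√109)*(-78508/549) = 25986148/549 - 157016*√109/549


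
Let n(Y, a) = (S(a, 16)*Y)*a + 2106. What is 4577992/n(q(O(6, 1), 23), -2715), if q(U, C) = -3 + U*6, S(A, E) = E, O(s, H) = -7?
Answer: 2288996/978453 ≈ 2.3394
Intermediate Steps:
q(U, C) = -3 + 6*U
n(Y, a) = 2106 + 16*Y*a (n(Y, a) = (16*Y)*a + 2106 = 16*Y*a + 2106 = 2106 + 16*Y*a)
4577992/n(q(O(6, 1), 23), -2715) = 4577992/(2106 + 16*(-3 + 6*(-7))*(-2715)) = 4577992/(2106 + 16*(-3 - 42)*(-2715)) = 4577992/(2106 + 16*(-45)*(-2715)) = 4577992/(2106 + 1954800) = 4577992/1956906 = 4577992*(1/1956906) = 2288996/978453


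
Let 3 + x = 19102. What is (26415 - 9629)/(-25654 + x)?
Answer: -16786/6555 ≈ -2.5608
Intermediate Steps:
x = 19099 (x = -3 + 19102 = 19099)
(26415 - 9629)/(-25654 + x) = (26415 - 9629)/(-25654 + 19099) = 16786/(-6555) = 16786*(-1/6555) = -16786/6555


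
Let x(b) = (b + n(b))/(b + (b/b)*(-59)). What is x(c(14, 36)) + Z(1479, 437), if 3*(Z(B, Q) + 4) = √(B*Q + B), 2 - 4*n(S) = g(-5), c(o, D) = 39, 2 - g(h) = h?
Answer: -471/80 + √71978 ≈ 262.40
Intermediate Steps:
g(h) = 2 - h
n(S) = -5/4 (n(S) = ½ - (2 - 1*(-5))/4 = ½ - (2 + 5)/4 = ½ - ¼*7 = ½ - 7/4 = -5/4)
Z(B, Q) = -4 + √(B + B*Q)/3 (Z(B, Q) = -4 + √(B*Q + B)/3 = -4 + √(B + B*Q)/3)
x(b) = (-5/4 + b)/(-59 + b) (x(b) = (b - 5/4)/(b + (b/b)*(-59)) = (-5/4 + b)/(b + 1*(-59)) = (-5/4 + b)/(b - 59) = (-5/4 + b)/(-59 + b))
x(c(14, 36)) + Z(1479, 437) = (-5/4 + 39)/(-59 + 39) + (-4 + √(1479*(1 + 437))/3) = (151/4)/(-20) + (-4 + √(1479*438)/3) = -1/20*151/4 + (-4 + √647802/3) = -151/80 + (-4 + (3*√71978)/3) = -151/80 + (-4 + √71978) = -471/80 + √71978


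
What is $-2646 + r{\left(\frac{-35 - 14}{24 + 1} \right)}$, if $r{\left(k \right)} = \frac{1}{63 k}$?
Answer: $- \frac{8168227}{3087} \approx -2646.0$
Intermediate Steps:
$r{\left(k \right)} = \frac{1}{63 k}$
$-2646 + r{\left(\frac{-35 - 14}{24 + 1} \right)} = -2646 + \frac{1}{63 \frac{-35 - 14}{24 + 1}} = -2646 + \frac{1}{63 \left(- \frac{49}{25}\right)} = -2646 + \frac{1}{63} \left(- \frac{25}{49}\right) = -2646 - \frac{25}{3087} = - \frac{8168227}{3087}$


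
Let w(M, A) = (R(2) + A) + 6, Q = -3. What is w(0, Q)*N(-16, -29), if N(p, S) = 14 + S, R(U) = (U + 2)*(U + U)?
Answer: -285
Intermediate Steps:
R(U) = 2*U*(2 + U) (R(U) = (2 + U)*(2*U) = 2*U*(2 + U))
w(M, A) = 22 + A (w(M, A) = (2*2*(2 + 2) + A) + 6 = (2*2*4 + A) + 6 = (16 + A) + 6 = 22 + A)
w(0, Q)*N(-16, -29) = (22 - 3)*(14 - 29) = 19*(-15) = -285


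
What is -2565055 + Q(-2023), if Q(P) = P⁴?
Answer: 16748791050786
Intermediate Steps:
-2565055 + Q(-2023) = -2565055 + (-2023)⁴ = -2565055 + 16748793615841 = 16748791050786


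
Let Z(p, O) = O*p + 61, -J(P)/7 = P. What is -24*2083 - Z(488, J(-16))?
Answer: -104709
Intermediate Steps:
J(P) = -7*P
Z(p, O) = 61 + O*p
-24*2083 - Z(488, J(-16)) = -24*2083 - (61 - 7*(-16)*488) = -49992 - (61 + 112*488) = -49992 - (61 + 54656) = -49992 - 1*54717 = -49992 - 54717 = -104709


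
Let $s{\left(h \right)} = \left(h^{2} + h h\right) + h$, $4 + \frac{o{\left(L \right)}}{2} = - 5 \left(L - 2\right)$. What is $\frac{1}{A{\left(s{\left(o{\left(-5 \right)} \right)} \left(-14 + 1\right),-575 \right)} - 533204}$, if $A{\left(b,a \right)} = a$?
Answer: $- \frac{1}{533779} \approx -1.8734 \cdot 10^{-6}$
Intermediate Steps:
$o{\left(L \right)} = 12 - 10 L$ ($o{\left(L \right)} = -8 + 2 \left(- 5 \left(L - 2\right)\right) = -8 + 2 \left(- 5 \left(-2 + L\right)\right) = -8 + 2 \left(10 - 5 L\right) = -8 - \left(-20 + 10 L\right) = 12 - 10 L$)
$s{\left(h \right)} = h + 2 h^{2}$ ($s{\left(h \right)} = \left(h^{2} + h^{2}\right) + h = 2 h^{2} + h = h + 2 h^{2}$)
$\frac{1}{A{\left(s{\left(o{\left(-5 \right)} \right)} \left(-14 + 1\right),-575 \right)} - 533204} = \frac{1}{-575 - 533204} = \frac{1}{-533779} = - \frac{1}{533779}$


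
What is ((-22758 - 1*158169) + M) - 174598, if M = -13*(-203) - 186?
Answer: -353072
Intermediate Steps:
M = 2453 (M = 2639 - 186 = 2453)
((-22758 - 1*158169) + M) - 174598 = ((-22758 - 1*158169) + 2453) - 174598 = ((-22758 - 158169) + 2453) - 174598 = (-180927 + 2453) - 174598 = -178474 - 174598 = -353072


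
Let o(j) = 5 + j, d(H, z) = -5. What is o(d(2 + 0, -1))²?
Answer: 0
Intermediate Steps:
o(d(2 + 0, -1))² = (5 - 5)² = 0² = 0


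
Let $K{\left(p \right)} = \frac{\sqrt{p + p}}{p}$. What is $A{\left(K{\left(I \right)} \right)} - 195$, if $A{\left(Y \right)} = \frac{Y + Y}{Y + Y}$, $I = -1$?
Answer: $-194$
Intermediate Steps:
$K{\left(p \right)} = \frac{\sqrt{2}}{\sqrt{p}}$ ($K{\left(p \right)} = \frac{\sqrt{2 p}}{p} = \frac{\sqrt{2} \sqrt{p}}{p} = \frac{\sqrt{2}}{\sqrt{p}}$)
$A{\left(Y \right)} = 1$ ($A{\left(Y \right)} = \frac{2 Y}{2 Y} = 2 Y \frac{1}{2 Y} = 1$)
$A{\left(K{\left(I \right)} \right)} - 195 = 1 - 195 = -194$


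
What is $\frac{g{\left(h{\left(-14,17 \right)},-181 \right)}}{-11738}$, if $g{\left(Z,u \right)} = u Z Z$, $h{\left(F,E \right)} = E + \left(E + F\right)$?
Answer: $\frac{36200}{5869} \approx 6.168$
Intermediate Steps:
$h{\left(F,E \right)} = F + 2 E$
$g{\left(Z,u \right)} = u Z^{2}$ ($g{\left(Z,u \right)} = Z u Z = u Z^{2}$)
$\frac{g{\left(h{\left(-14,17 \right)},-181 \right)}}{-11738} = \frac{\left(-181\right) \left(-14 + 2 \cdot 17\right)^{2}}{-11738} = - 181 \left(-14 + 34\right)^{2} \left(- \frac{1}{11738}\right) = - 181 \cdot 20^{2} \left(- \frac{1}{11738}\right) = \left(-181\right) 400 \left(- \frac{1}{11738}\right) = \left(-72400\right) \left(- \frac{1}{11738}\right) = \frac{36200}{5869}$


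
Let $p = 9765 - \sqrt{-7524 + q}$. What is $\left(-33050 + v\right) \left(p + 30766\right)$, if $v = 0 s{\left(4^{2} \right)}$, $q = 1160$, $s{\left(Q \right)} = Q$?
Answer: $-1339549550 + 66100 i \sqrt{1591} \approx -1.3395 \cdot 10^{9} + 2.6366 \cdot 10^{6} i$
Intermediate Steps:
$p = 9765 - 2 i \sqrt{1591}$ ($p = 9765 - \sqrt{-7524 + 1160} = 9765 - \sqrt{-6364} = 9765 - 2 i \sqrt{1591} \approx 9765.0 - 79.775 i$)
$v = 0$ ($v = 0 \cdot 4^{2} = 0 \cdot 16 = 0$)
$\left(-33050 + v\right) \left(p + 30766\right) = \left(-33050 + 0\right) \left(\left(9765 - 2 i \sqrt{1591}\right) + 30766\right) = - 33050 \left(40531 - 2 i \sqrt{1591}\right) = -1339549550 + 66100 i \sqrt{1591}$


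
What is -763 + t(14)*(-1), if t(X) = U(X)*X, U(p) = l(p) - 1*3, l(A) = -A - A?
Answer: -329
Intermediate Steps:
l(A) = -2*A
U(p) = -3 - 2*p (U(p) = -2*p - 1*3 = -2*p - 3 = -3 - 2*p)
t(X) = X*(-3 - 2*X) (t(X) = (-3 - 2*X)*X = X*(-3 - 2*X))
-763 + t(14)*(-1) = -763 - 1*14*(3 + 2*14)*(-1) = -763 - 1*14*(3 + 28)*(-1) = -763 - 1*14*31*(-1) = -763 - 434*(-1) = -763 + 434 = -329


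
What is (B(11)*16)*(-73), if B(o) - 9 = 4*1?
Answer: -15184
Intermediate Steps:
B(o) = 13 (B(o) = 9 + 4*1 = 9 + 4 = 13)
(B(11)*16)*(-73) = (13*16)*(-73) = 208*(-73) = -15184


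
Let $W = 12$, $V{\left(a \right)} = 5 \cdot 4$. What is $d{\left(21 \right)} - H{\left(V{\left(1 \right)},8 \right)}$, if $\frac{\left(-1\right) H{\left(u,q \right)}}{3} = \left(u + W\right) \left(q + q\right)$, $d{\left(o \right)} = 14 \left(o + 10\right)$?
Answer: $1970$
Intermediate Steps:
$V{\left(a \right)} = 20$
$d{\left(o \right)} = 140 + 14 o$ ($d{\left(o \right)} = 14 \left(10 + o\right) = 140 + 14 o$)
$H{\left(u,q \right)} = - 6 q \left(12 + u\right)$ ($H{\left(u,q \right)} = - 3 \left(u + 12\right) \left(q + q\right) = - 3 \left(12 + u\right) 2 q = - 3 \cdot 2 q \left(12 + u\right) = - 6 q \left(12 + u\right)$)
$d{\left(21 \right)} - H{\left(V{\left(1 \right)},8 \right)} = \left(140 + 14 \cdot 21\right) - \left(-6\right) 8 \left(12 + 20\right) = \left(140 + 294\right) - \left(-6\right) 8 \cdot 32 = 434 - -1536 = 434 + 1536 = 1970$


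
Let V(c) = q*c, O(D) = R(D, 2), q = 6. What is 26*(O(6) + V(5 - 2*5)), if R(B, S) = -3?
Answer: -858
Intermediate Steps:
O(D) = -3
V(c) = 6*c
26*(O(6) + V(5 - 2*5)) = 26*(-3 + 6*(5 - 2*5)) = 26*(-3 + 6*(5 - 10)) = 26*(-3 + 6*(-5)) = 26*(-3 - 30) = 26*(-33) = -858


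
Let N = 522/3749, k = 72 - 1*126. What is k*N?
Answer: -28188/3749 ≈ -7.5188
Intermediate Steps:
k = -54 (k = 72 - 126 = -54)
N = 522/3749 (N = 522*(1/3749) = 522/3749 ≈ 0.13924)
k*N = -54*522/3749 = -28188/3749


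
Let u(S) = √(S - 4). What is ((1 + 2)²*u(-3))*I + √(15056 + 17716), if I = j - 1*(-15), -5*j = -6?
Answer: 2*√8193 + 729*I*√7/5 ≈ 181.03 + 385.75*I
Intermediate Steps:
j = 6/5 (j = -⅕*(-6) = 6/5 ≈ 1.2000)
I = 81/5 (I = 6/5 - 1*(-15) = 6/5 + 15 = 81/5 ≈ 16.200)
u(S) = √(-4 + S)
((1 + 2)²*u(-3))*I + √(15056 + 17716) = ((1 + 2)²*√(-4 - 3))*(81/5) + √(15056 + 17716) = (3²*√(-7))*(81/5) + √32772 = (9*(I*√7))*(81/5) + 2*√8193 = (9*I*√7)*(81/5) + 2*√8193 = 729*I*√7/5 + 2*√8193 = 2*√8193 + 729*I*√7/5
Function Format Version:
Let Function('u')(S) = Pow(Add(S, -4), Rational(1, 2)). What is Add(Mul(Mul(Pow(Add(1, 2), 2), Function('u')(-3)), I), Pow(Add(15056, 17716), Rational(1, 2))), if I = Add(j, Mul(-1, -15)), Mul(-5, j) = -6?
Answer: Add(Mul(2, Pow(8193, Rational(1, 2))), Mul(Rational(729, 5), I, Pow(7, Rational(1, 2)))) ≈ Add(181.03, Mul(385.75, I))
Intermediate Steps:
j = Rational(6, 5) (j = Mul(Rational(-1, 5), -6) = Rational(6, 5) ≈ 1.2000)
I = Rational(81, 5) (I = Add(Rational(6, 5), Mul(-1, -15)) = Add(Rational(6, 5), 15) = Rational(81, 5) ≈ 16.200)
Function('u')(S) = Pow(Add(-4, S), Rational(1, 2))
Add(Mul(Mul(Pow(Add(1, 2), 2), Function('u')(-3)), I), Pow(Add(15056, 17716), Rational(1, 2))) = Add(Mul(Mul(Pow(Add(1, 2), 2), Pow(Add(-4, -3), Rational(1, 2))), Rational(81, 5)), Pow(Add(15056, 17716), Rational(1, 2))) = Add(Mul(Mul(Pow(3, 2), Pow(-7, Rational(1, 2))), Rational(81, 5)), Pow(32772, Rational(1, 2))) = Add(Mul(Mul(9, Mul(I, Pow(7, Rational(1, 2)))), Rational(81, 5)), Mul(2, Pow(8193, Rational(1, 2)))) = Add(Mul(Mul(9, I, Pow(7, Rational(1, 2))), Rational(81, 5)), Mul(2, Pow(8193, Rational(1, 2)))) = Add(Mul(Rational(729, 5), I, Pow(7, Rational(1, 2))), Mul(2, Pow(8193, Rational(1, 2)))) = Add(Mul(2, Pow(8193, Rational(1, 2))), Mul(Rational(729, 5), I, Pow(7, Rational(1, 2))))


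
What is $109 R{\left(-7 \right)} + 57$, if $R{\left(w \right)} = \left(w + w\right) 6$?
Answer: $-9099$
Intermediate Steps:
$R{\left(w \right)} = 12 w$ ($R{\left(w \right)} = 2 w 6 = 12 w$)
$109 R{\left(-7 \right)} + 57 = 109 \cdot 12 \left(-7\right) + 57 = 109 \left(-84\right) + 57 = -9156 + 57 = -9099$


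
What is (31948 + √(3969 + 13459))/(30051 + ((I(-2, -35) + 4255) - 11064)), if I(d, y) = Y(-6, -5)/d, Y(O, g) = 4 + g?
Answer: 63896/46485 + 4*√4357/46485 ≈ 1.3802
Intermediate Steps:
I(d, y) = -1/d (I(d, y) = (4 - 5)/d = -1/d)
(31948 + √(3969 + 13459))/(30051 + ((I(-2, -35) + 4255) - 11064)) = (31948 + √(3969 + 13459))/(30051 + ((-1/(-2) + 4255) - 11064)) = (31948 + √17428)/(30051 + ((-1*(-½) + 4255) - 11064)) = (31948 + 2*√4357)/(30051 + ((½ + 4255) - 11064)) = (31948 + 2*√4357)/(30051 + (8511/2 - 11064)) = (31948 + 2*√4357)/(30051 - 13617/2) = (31948 + 2*√4357)/(46485/2) = (31948 + 2*√4357)*(2/46485) = 63896/46485 + 4*√4357/46485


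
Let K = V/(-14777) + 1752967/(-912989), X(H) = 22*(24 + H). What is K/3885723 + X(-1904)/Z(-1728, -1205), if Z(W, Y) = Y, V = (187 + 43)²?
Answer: 61949260170160580507/1804856421261267297 ≈ 34.324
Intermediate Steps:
V = 52900 (V = 230² = 52900)
X(H) = 528 + 22*H
K = -10600101637/1927319779 (K = 52900/(-14777) + 1752967/(-912989) = 52900*(-1/14777) + 1752967*(-1/912989) = -52900/14777 - 1752967/912989 = -10600101637/1927319779 ≈ -5.4999)
K/3885723 + X(-1904)/Z(-1728, -1205) = -10600101637/1927319779/3885723 + (528 + 22*(-1904))/(-1205) = -10600101637/1927319779*1/3885723 + (528 - 41888)*(-1/1205) = -10600101637/7489030793615217 - 41360*(-1/1205) = -10600101637/7489030793615217 + 8272/241 = 61949260170160580507/1804856421261267297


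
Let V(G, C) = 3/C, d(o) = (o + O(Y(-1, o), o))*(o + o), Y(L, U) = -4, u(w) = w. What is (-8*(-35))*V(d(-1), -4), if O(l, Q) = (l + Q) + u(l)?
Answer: -210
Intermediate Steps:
O(l, Q) = Q + 2*l (O(l, Q) = (l + Q) + l = (Q + l) + l = Q + 2*l)
d(o) = 2*o*(-8 + 2*o) (d(o) = (o + (o + 2*(-4)))*(o + o) = (o + (o - 8))*(2*o) = (o + (-8 + o))*(2*o) = (-8 + 2*o)*(2*o) = 2*o*(-8 + 2*o))
(-8*(-35))*V(d(-1), -4) = (-8*(-35))*(3/(-4)) = 280*(3*(-¼)) = 280*(-¾) = -210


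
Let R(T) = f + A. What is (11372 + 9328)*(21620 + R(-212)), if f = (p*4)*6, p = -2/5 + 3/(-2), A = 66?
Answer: 447956280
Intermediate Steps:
p = -19/10 (p = -2*⅕ + 3*(-½) = -⅖ - 3/2 = -19/10 ≈ -1.9000)
f = -228/5 (f = -19/10*4*6 = -38/5*6 = -228/5 ≈ -45.600)
R(T) = 102/5 (R(T) = -228/5 + 66 = 102/5)
(11372 + 9328)*(21620 + R(-212)) = (11372 + 9328)*(21620 + 102/5) = 20700*(108202/5) = 447956280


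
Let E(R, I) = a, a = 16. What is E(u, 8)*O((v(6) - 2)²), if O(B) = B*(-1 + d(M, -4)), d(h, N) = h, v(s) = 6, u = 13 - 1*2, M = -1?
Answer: -512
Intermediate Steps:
u = 11 (u = 13 - 2 = 11)
E(R, I) = 16
O(B) = -2*B (O(B) = B*(-1 - 1) = B*(-2) = -2*B)
E(u, 8)*O((v(6) - 2)²) = 16*(-2*(6 - 2)²) = 16*(-2*4²) = 16*(-2*16) = 16*(-32) = -512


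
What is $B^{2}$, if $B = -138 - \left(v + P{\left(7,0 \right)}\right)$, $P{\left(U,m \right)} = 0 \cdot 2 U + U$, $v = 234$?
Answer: $143641$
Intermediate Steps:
$P{\left(U,m \right)} = U$ ($P{\left(U,m \right)} = 0 U + U = 0 + U = U$)
$B = -379$ ($B = -138 - \left(234 + 7\right) = -138 - 241 = -379$)
$B^{2} = \left(-379\right)^{2} = 143641$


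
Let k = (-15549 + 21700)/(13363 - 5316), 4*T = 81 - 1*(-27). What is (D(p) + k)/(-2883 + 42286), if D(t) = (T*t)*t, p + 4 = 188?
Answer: 7355865415/317075941 ≈ 23.199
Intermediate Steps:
p = 184 (p = -4 + 188 = 184)
T = 27 (T = (81 - 1*(-27))/4 = (81 + 27)/4 = (¼)*108 = 27)
D(t) = 27*t² (D(t) = (27*t)*t = 27*t²)
k = 6151/8047 ≈ 0.76438
(D(p) + k)/(-2883 + 42286) = (27*184² + 6151/8047)/(-2883 + 42286) = (27*33856 + 6151/8047)/39403 = (914112 + 6151/8047)*(1/39403) = (7355865415/8047)*(1/39403) = 7355865415/317075941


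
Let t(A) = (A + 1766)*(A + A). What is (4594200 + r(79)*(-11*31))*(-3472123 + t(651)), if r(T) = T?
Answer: -1485223037329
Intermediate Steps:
t(A) = 2*A*(1766 + A) (t(A) = (1766 + A)*(2*A) = 2*A*(1766 + A))
(4594200 + r(79)*(-11*31))*(-3472123 + t(651)) = (4594200 + 79*(-11*31))*(-3472123 + 2*651*(1766 + 651)) = (4594200 + 79*(-341))*(-3472123 + 2*651*2417) = (4594200 - 26939)*(-3472123 + 3146934) = 4567261*(-325189) = -1485223037329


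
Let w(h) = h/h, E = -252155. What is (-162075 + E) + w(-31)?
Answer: -414229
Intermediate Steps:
w(h) = 1
(-162075 + E) + w(-31) = (-162075 - 252155) + 1 = -414230 + 1 = -414229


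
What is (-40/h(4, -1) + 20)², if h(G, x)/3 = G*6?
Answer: 30625/81 ≈ 378.09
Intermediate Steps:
h(G, x) = 18*G (h(G, x) = 3*(G*6) = 3*(6*G) = 18*G)
(-40/h(4, -1) + 20)² = (-40/(18*4) + 20)² = (-40/72 + 20)² = (-40*1/72 + 20)² = (-5/9 + 20)² = (175/9)² = 30625/81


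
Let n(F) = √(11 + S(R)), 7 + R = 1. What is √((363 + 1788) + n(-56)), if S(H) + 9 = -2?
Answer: 3*√239 ≈ 46.379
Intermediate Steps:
R = -6 (R = -7 + 1 = -6)
S(H) = -11 (S(H) = -9 - 2 = -11)
n(F) = 0 (n(F) = √(11 - 11) = √0 = 0)
√((363 + 1788) + n(-56)) = √((363 + 1788) + 0) = √(2151 + 0) = √2151 = 3*√239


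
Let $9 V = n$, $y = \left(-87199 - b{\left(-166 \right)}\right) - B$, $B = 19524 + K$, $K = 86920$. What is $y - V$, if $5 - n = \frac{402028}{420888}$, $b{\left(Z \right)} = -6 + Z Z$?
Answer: $- \frac{209469754217}{946998} \approx -2.2119 \cdot 10^{5}$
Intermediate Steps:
$B = 106444$ ($B = 19524 + 86920 = 106444$)
$b{\left(Z \right)} = -6 + Z^{2}$
$n = \frac{425603}{105222}$ ($n = 5 - \frac{402028}{420888} = 5 - 402028 \cdot \frac{1}{420888} = 5 - \frac{100507}{105222} = \frac{425603}{105222} \approx 4.0448$)
$y = -221193$ ($y = \left(-87199 - \left(-6 + \left(-166\right)^{2}\right)\right) - 106444 = \left(-87199 - \left(-6 + 27556\right)\right) - 106444 = \left(-87199 - 27550\right) - 106444 = -114749 - 106444 = -221193$)
$V = \frac{425603}{946998}$ ($V = \frac{1}{9} \cdot \frac{425603}{105222} = \frac{425603}{946998} \approx 0.44942$)
$y - V = -221193 - \frac{425603}{946998} = - \frac{209469754217}{946998}$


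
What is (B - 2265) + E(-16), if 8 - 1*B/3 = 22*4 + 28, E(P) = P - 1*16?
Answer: -2621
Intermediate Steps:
E(P) = -16 + P (E(P) = P - 16 = -16 + P)
B = -324 (B = 24 - 3*(22*4 + 28) = 24 - 3*(88 + 28) = 24 - 3*116 = 24 - 348 = -324)
(B - 2265) + E(-16) = (-324 - 2265) + (-16 - 16) = -2589 - 32 = -2621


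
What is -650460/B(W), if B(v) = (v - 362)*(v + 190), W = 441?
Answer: -650460/49849 ≈ -13.049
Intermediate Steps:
B(v) = (-362 + v)*(190 + v)
-650460/B(W) = -650460/(-68780 + 441**2 - 172*441) = -650460/(-68780 + 194481 - 75852) = -650460/49849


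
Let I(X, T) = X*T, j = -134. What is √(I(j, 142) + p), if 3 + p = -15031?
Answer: I*√34062 ≈ 184.56*I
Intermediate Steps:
I(X, T) = T*X
p = -15034 (p = -3 - 15031 = -15034)
√(I(j, 142) + p) = √(142*(-134) - 15034) = √(-19028 - 15034) = √(-34062) = I*√34062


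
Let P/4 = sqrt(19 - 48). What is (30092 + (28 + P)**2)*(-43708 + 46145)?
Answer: 74114044 + 545888*I*sqrt(29) ≈ 7.4114e+7 + 2.9397e+6*I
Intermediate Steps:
P = 4*I*sqrt(29) (P = 4*sqrt(19 - 48) = 4*sqrt(-29) = 4*(I*sqrt(29)) = 4*I*sqrt(29) ≈ 21.541*I)
(30092 + (28 + P)**2)*(-43708 + 46145) = (30092 + (28 + 4*I*sqrt(29))**2)*(-43708 + 46145) = (30092 + (28 + 4*I*sqrt(29))**2)*2437 = 73334204 + 2437*(28 + 4*I*sqrt(29))**2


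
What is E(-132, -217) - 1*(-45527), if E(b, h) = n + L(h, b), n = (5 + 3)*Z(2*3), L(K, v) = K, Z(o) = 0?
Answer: 45310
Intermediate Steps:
n = 0 (n = (5 + 3)*0 = 8*0 = 0)
E(b, h) = h (E(b, h) = 0 + h = h)
E(-132, -217) - 1*(-45527) = -217 - 1*(-45527) = -217 + 45527 = 45310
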